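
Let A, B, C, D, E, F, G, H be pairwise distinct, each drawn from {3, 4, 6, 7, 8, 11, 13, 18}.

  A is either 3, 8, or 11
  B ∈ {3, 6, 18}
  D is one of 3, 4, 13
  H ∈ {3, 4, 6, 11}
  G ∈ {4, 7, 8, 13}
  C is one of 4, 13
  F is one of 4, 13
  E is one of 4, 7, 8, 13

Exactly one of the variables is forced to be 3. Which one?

D

The 8 variables draw from only 8 values {3, 4, 6, 7, 8, 11, 13, 18}, so each is used; only B can be 18, hence B = 18.
Among the 7 still-open variables, 6 fits only H (and all 7 values in {3, 4, 6, 7, 8, 11, 13} must be used), so H = 6.
Among the 6 still-open variables, 11 fits only A (and all 6 values in {3, 4, 7, 8, 11, 13} must be used), so A = 11.
Among the 5 still-open variables, 3 fits only D (and all 5 values in {3, 4, 7, 8, 13} must be used), so D = 3.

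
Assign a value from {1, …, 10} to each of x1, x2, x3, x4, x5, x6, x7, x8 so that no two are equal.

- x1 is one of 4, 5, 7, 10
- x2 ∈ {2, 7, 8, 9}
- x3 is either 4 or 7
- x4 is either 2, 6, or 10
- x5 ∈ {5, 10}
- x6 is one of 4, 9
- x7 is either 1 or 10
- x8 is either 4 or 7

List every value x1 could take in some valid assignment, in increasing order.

5, 10

The 2 variables x3 and x8 are confined to {4, 7}, which locks those values in; drop them from x1, x2, x6.
That leaves x6 = 9. So x2 can't be 9.
x1 and x5 share exactly the 2 values {5, 10}; by pigeonhole those values go to them, so strike 5, 10 from x4, x7.
x7 must be 1 (only option left).
No further eliminations apply; x1 can still be any of 5, 10.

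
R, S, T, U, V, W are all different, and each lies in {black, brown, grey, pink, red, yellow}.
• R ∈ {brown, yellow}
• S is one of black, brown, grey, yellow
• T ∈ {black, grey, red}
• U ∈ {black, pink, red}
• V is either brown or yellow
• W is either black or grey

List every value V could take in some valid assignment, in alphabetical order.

The 6 variables draw from only 6 values {black, brown, grey, pink, red, yellow}, so each is used; only U can be pink, hence U = pink.
The 5 still-open variables together cover exactly {black, brown, grey, red, yellow} — 5 values for 5 variables — and red appears only in T's list, so T = red.
The 2 variables R and V are confined to {brown, yellow}, which locks those values in; drop them from S.
No further eliminations apply; V can still be any of brown, yellow.

brown, yellow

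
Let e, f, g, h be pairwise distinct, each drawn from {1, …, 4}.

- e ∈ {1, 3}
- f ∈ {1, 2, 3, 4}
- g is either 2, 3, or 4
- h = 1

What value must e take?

h has just one choice, so h = 1. Strike 1 from e, f.
So e = 3.

3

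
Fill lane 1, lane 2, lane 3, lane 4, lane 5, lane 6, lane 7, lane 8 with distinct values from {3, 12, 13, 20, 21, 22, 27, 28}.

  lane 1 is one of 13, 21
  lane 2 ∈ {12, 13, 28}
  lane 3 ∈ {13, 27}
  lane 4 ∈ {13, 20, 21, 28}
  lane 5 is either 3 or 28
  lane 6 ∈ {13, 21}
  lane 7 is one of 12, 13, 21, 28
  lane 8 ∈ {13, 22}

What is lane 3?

27

The 8 variables draw from only 8 values {3, 12, 13, 20, 21, 22, 27, 28}, so each is used; only lane 5 can be 3, hence lane 5 = 3.
Among the 7 still-open variables, 20 fits only lane 4 (and all 7 values in {12, 13, 20, 21, 22, 27, 28} must be used), so lane 4 = 20.
Among the 6 still-open variables, 22 fits only lane 8 (and all 6 values in {12, 13, 21, 22, 27, 28} must be used), so lane 8 = 22.
Among the 5 still-open variables, 27 fits only lane 3 (and all 5 values in {12, 13, 21, 27, 28} must be used), so lane 3 = 27.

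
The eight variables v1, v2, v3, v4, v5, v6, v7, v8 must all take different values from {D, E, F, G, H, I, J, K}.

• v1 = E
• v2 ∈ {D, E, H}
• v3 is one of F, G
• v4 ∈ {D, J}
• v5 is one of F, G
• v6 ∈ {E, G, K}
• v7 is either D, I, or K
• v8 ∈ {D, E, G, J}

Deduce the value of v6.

K

v1 has just one choice, so v1 = E. Remove E from v2, v6, v8.
The 7 still-open variables together cover exactly {D, F, G, H, I, J, K} — 7 values for 7 variables — and H appears only in v2's list, so v2 = H.
The 6 still-open variables draw from only 6 values {D, F, G, I, J, K}, so each is used; only v7 can be I, hence v7 = I.
Among the 5 still-open variables, K fits only v6 (and all 5 values in {D, F, G, J, K} must be used), so v6 = K.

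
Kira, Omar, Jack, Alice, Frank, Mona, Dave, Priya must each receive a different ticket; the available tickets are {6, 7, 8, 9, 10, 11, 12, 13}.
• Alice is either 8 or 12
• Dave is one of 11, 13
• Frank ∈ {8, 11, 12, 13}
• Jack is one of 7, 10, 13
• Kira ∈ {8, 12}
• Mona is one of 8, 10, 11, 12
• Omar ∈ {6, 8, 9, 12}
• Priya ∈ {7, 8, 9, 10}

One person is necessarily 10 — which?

The 8 variables draw from only 8 values {6, 7, 8, 9, 10, 11, 12, 13}, so each is used; only Omar can be 6, hence Omar = 6.
The 7 still-open variables draw from only 7 values {7, 8, 9, 10, 11, 12, 13}, so each is used; only Priya can be 9, hence Priya = 9.
The 6 still-open variables together cover exactly {7, 8, 10, 11, 12, 13} — 6 values for 6 variables — and 7 appears only in Jack's list, so Jack = 7.
The 5 still-open variables together cover exactly {8, 10, 11, 12, 13} — 5 values for 5 variables — and 10 appears only in Mona's list, so Mona = 10.

Mona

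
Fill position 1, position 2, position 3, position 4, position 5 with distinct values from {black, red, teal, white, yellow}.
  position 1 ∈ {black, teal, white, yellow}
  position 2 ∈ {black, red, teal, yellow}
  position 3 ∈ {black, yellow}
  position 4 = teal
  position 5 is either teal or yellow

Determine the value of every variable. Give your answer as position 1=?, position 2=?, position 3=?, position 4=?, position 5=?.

position 4 has just one choice, so position 4 = teal. Strike teal from position 1, position 2, position 5.
That leaves position 5 = yellow. Strike yellow from position 1, position 2, position 3.
position 3 has just one choice, so position 3 = black. Strike black from position 1, position 2.
position 1's domain is down to {white}, so position 1 = white.
That leaves position 2 = red.

position 1=white, position 2=red, position 3=black, position 4=teal, position 5=yellow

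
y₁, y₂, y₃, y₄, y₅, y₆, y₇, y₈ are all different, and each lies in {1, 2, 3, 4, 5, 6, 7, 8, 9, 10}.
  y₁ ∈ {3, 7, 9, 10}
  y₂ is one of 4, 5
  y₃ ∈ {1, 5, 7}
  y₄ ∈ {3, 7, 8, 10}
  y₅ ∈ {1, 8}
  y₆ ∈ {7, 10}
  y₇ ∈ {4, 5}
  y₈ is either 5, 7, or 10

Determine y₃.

Among the 8 variables, 9 fits only y₁ (and all 8 values in {1, 3, 4, 5, 7, 8, 9, 10} must be used), so y₁ = 9.
Among the 7 still-open variables, 3 fits only y₄ (and all 7 values in {1, 3, 4, 5, 7, 8, 10} must be used), so y₄ = 3.
The 6 still-open variables draw from only 6 values {1, 4, 5, 7, 8, 10}, so each is used; only y₅ can be 8, hence y₅ = 8.
The 5 still-open variables draw from only 5 values {1, 4, 5, 7, 10}, so each is used; only y₃ can be 1, hence y₃ = 1.

1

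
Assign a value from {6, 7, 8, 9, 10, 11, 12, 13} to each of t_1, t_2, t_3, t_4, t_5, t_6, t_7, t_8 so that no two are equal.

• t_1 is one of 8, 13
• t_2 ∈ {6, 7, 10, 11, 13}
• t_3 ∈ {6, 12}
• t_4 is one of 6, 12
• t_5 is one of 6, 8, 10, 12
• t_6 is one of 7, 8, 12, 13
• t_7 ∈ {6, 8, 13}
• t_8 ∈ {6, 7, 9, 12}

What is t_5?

The 8 variables draw from only 8 values {6, 7, 8, 9, 10, 11, 12, 13}, so each is used; only t_8 can be 9, hence t_8 = 9.
The 7 still-open variables together cover exactly {6, 7, 8, 10, 11, 12, 13} — 7 values for 7 variables — and 11 appears only in t_2's list, so t_2 = 11.
The 6 still-open variables together cover exactly {6, 7, 8, 10, 12, 13} — 6 values for 6 variables — and 7 appears only in t_6's list, so t_6 = 7.
The 5 still-open variables together cover exactly {6, 8, 10, 12, 13} — 5 values for 5 variables — and 10 appears only in t_5's list, so t_5 = 10.

10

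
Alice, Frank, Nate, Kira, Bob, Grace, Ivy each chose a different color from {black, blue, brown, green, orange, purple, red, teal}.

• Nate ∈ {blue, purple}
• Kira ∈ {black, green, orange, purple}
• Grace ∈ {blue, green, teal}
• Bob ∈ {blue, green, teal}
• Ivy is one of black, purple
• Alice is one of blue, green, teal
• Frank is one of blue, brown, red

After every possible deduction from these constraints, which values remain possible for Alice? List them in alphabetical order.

blue, green, teal

Alice, Bob, Grace between them cover only {blue, green, teal} — a naked triple. Remove those values from Frank, Nate, Kira.
Nate has just one choice, so Nate = purple. Strike purple from Kira, Ivy.
That leaves Ivy = black. Strike black from Kira.
Kira must be orange (only option left).
No further eliminations apply; Alice can still be any of blue, green, teal.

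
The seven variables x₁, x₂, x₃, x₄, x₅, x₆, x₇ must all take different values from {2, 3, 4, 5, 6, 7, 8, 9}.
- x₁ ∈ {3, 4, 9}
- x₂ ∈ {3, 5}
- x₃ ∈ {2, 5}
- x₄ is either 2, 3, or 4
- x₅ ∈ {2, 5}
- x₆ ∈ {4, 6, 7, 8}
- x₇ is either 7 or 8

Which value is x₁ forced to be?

9

The 2 variables x₃ and x₅ are confined to {2, 5}, which locks those values in; drop them from x₂, x₄.
x₂ must be 3 (only option left). So x₁, x₄ can't be 3.
That leaves x₄ = 4. So x₁, x₆ can't be 4.
So x₁ = 9.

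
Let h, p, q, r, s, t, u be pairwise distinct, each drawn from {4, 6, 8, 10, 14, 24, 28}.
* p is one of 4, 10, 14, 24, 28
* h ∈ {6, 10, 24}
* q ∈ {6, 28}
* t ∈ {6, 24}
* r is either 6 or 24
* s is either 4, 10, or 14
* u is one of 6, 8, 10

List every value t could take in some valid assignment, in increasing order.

Among the 7 variables, 8 fits only u (and all 7 values in {4, 6, 8, 10, 14, 24, 28} must be used), so u = 8.
The 2 variables r and t are confined to {6, 24}, which locks those values in; drop them from h, p, q.
That leaves h = 10. Eliminate 10 elsewhere: p, s.
q must be 28 (only option left). So p can't be 28.
No further eliminations apply; t can still be any of 6, 24.

6, 24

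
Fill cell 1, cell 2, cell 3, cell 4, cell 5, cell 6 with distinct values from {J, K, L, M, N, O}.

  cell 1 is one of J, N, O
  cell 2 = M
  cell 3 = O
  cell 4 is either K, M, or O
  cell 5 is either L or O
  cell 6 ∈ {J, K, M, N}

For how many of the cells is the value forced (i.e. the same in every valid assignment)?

cell 2 has just one choice, so cell 2 = M. Remove M from cell 4, cell 6.
cell 3 must be O (only option left). Remove O from cell 1, cell 4, cell 5.
cell 4 must be K (only option left). Remove K from cell 6.
cell 5's domain is down to {L}, so cell 5 = L.
Determined: cell 2=M, cell 3=O, cell 4=K, cell 5=L. The other cells each still have more than one consistent value. That makes 4.

4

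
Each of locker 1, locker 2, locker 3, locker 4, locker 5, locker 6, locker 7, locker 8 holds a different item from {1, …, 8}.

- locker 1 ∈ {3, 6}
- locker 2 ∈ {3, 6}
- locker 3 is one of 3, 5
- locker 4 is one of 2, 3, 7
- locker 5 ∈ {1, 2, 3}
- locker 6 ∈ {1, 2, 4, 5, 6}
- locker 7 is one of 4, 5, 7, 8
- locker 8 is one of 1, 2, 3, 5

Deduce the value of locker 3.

The 8 variables together cover exactly {1, 2, 3, 4, 5, 6, 7, 8} — 8 values for 8 variables — and 8 appears only in locker 7's list, so locker 7 = 8.
The 7 still-open variables draw from only 7 values {1, 2, 3, 4, 5, 6, 7}, so each is used; only locker 6 can be 4, hence locker 6 = 4.
The 6 still-open variables draw from only 6 values {1, 2, 3, 5, 6, 7}, so each is used; only locker 4 can be 7, hence locker 4 = 7.
The 2 variables locker 1 and locker 2 are confined to {3, 6}, which locks those values in; drop them from locker 3, locker 5, locker 8.
So locker 3 = 5.

5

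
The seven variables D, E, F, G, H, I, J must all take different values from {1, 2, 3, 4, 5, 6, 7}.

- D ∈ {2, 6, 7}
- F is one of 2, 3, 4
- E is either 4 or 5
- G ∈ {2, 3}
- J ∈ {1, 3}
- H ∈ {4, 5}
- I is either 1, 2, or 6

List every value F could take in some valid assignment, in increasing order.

2, 3

Among the 7 variables, 7 fits only D (and all 7 values in {1, 2, 3, 4, 5, 6, 7} must be used), so D = 7.
Among the 6 still-open variables, 6 fits only I (and all 6 values in {1, 2, 3, 4, 5, 6} must be used), so I = 6.
Among the 5 still-open variables, 1 fits only J (and all 5 values in {1, 2, 3, 4, 5} must be used), so J = 1.
E and H between them cover only {4, 5} — a naked pair. Remove those values from F.
No further eliminations apply; F can still be any of 2, 3.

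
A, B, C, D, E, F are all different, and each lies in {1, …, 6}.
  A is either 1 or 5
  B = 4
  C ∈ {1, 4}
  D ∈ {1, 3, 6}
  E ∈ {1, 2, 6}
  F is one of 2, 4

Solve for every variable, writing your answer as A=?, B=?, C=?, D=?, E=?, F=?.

A=5, B=4, C=1, D=3, E=6, F=2

B must be 4 (only option left). So C, F can't be 4.
C's domain is down to {1}, so C = 1. Eliminate 1 elsewhere: A, D, E.
F's domain is down to {2}, so F = 2. Eliminate 2 elsewhere: E.
A's domain is down to {5}, so A = 5.
E has just one choice, so E = 6. Remove 6 from D.
D's domain is down to {3}, so D = 3.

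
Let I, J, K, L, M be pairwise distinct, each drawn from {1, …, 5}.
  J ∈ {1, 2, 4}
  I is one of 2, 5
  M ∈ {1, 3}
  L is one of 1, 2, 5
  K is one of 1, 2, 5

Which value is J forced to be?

4

The 5 variables draw from only 5 values {1, 2, 3, 4, 5}, so each is used; only M can be 3, hence M = 3.
Among the 4 still-open variables, 4 fits only J (and all 4 values in {1, 2, 4, 5} must be used), so J = 4.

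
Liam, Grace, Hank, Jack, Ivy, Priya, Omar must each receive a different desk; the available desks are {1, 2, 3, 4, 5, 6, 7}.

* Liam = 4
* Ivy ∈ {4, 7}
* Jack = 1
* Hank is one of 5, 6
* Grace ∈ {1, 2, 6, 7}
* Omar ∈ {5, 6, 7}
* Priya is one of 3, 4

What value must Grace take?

2

Liam has just one choice, so Liam = 4. Strike 4 from Ivy, Priya.
Jack's domain is down to {1}, so Jack = 1. So Grace can't be 1.
Ivy must be 7 (only option left). Strike 7 from Grace, Omar.
That leaves Priya = 3.
The 3 still-open variables draw from only 3 values {2, 5, 6}, so each is used; only Grace can be 2, hence Grace = 2.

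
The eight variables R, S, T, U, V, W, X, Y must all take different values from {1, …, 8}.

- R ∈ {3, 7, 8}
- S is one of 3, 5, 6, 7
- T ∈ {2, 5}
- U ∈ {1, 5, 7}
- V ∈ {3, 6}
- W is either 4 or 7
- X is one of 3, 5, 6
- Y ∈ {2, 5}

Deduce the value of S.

7

The 8 variables draw from only 8 values {1, 2, 3, 4, 5, 6, 7, 8}, so each is used; only U can be 1, hence U = 1.
Among the 7 still-open variables, 4 fits only W (and all 7 values in {2, 3, 4, 5, 6, 7, 8} must be used), so W = 4.
The 6 still-open variables together cover exactly {2, 3, 5, 6, 7, 8} — 6 values for 6 variables — and 8 appears only in R's list, so R = 8.
The 5 still-open variables draw from only 5 values {2, 3, 5, 6, 7}, so each is used; only S can be 7, hence S = 7.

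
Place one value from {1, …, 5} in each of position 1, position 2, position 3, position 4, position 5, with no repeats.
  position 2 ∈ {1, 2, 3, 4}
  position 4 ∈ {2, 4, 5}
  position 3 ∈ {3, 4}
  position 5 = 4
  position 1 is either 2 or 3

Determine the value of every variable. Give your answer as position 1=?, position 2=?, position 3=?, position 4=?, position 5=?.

position 5 must be 4 (only option left). Strike 4 from position 2, position 3, position 4.
position 3 has just one choice, so position 3 = 3. Strike 3 from position 1, position 2.
position 1 must be 2 (only option left). Remove 2 from position 2, position 4.
That leaves position 2 = 1.
That leaves position 4 = 5.

position 1=2, position 2=1, position 3=3, position 4=5, position 5=4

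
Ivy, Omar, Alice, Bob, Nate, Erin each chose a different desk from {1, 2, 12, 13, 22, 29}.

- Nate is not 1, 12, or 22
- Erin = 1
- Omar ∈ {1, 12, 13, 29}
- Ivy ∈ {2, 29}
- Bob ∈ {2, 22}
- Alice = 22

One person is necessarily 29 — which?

Alice has just one choice, so Alice = 22. Eliminate 22 elsewhere: Bob.
That leaves Bob = 2. Remove 2 from Ivy, Nate.
So 29 goes to Ivy.

Ivy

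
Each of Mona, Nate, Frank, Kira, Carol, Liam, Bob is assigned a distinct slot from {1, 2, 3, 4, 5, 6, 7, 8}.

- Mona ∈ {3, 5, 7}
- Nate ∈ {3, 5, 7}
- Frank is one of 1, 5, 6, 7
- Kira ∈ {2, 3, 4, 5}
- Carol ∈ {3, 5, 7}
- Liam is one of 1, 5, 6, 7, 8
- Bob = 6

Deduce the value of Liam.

Bob must be 6 (only option left). Eliminate 6 elsewhere: Frank, Liam.
The 3 variables Mona, Nate, Carol are confined to {3, 5, 7}, which locks those values in; drop them from Frank, Kira, Liam.
Frank's domain is down to {1}, so Frank = 1. Strike 1 from Liam.
So Liam = 8.

8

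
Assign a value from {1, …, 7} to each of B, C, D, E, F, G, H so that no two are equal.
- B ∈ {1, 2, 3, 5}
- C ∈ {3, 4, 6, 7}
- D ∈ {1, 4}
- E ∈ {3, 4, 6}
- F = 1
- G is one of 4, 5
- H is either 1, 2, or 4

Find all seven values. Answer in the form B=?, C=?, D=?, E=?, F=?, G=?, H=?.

F has just one choice, so F = 1. So B, D, H can't be 1.
D has just one choice, so D = 4. So C, E, G, H can't be 4.
G's domain is down to {5}, so G = 5. So B can't be 5.
That leaves H = 2. Remove 2 from B.
That leaves B = 3. Strike 3 from C, E.
That leaves E = 6. Strike 6 from C.
C must be 7 (only option left).

B=3, C=7, D=4, E=6, F=1, G=5, H=2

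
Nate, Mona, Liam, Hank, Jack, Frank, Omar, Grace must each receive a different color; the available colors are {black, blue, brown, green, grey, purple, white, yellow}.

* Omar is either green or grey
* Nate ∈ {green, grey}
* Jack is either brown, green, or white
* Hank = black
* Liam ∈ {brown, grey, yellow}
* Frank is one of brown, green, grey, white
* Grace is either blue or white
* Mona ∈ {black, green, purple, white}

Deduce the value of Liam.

yellow

Hank has just one choice, so Hank = black. So Mona can't be black.
The 7 still-open variables together cover exactly {blue, brown, green, grey, purple, white, yellow} — 7 values for 7 variables — and blue appears only in Grace's list, so Grace = blue.
The 6 still-open variables together cover exactly {brown, green, grey, purple, white, yellow} — 6 values for 6 variables — and purple appears only in Mona's list, so Mona = purple.
The 5 still-open variables together cover exactly {brown, green, grey, white, yellow} — 5 values for 5 variables — and yellow appears only in Liam's list, so Liam = yellow.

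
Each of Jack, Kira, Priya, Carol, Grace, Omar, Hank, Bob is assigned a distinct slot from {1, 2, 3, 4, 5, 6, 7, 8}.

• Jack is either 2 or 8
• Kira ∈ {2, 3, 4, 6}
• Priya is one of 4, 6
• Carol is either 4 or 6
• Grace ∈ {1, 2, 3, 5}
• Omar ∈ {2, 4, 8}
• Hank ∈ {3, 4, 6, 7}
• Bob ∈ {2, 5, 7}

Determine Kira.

The 8 variables draw from only 8 values {1, 2, 3, 4, 5, 6, 7, 8}, so each is used; only Grace can be 1, hence Grace = 1.
Among the 7 still-open variables, 5 fits only Bob (and all 7 values in {2, 3, 4, 5, 6, 7, 8} must be used), so Bob = 5.
The 6 still-open variables together cover exactly {2, 3, 4, 6, 7, 8} — 6 values for 6 variables — and 7 appears only in Hank's list, so Hank = 7.
The 5 still-open variables together cover exactly {2, 3, 4, 6, 8} — 5 values for 5 variables — and 3 appears only in Kira's list, so Kira = 3.

3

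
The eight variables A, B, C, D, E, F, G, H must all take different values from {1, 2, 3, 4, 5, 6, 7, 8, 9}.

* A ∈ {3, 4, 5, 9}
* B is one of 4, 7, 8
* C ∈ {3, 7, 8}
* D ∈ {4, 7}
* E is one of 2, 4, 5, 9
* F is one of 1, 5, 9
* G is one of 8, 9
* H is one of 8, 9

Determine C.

3

The 8 variables together cover exactly {1, 2, 3, 4, 5, 7, 8, 9} — 8 values for 8 variables — and 1 appears only in F's list, so F = 1.
The 7 still-open variables together cover exactly {2, 3, 4, 5, 7, 8, 9} — 7 values for 7 variables — and 2 appears only in E's list, so E = 2.
The 6 still-open variables together cover exactly {3, 4, 5, 7, 8, 9} — 6 values for 6 variables — and 5 appears only in A's list, so A = 5.
Among the 5 still-open variables, 3 fits only C (and all 5 values in {3, 4, 7, 8, 9} must be used), so C = 3.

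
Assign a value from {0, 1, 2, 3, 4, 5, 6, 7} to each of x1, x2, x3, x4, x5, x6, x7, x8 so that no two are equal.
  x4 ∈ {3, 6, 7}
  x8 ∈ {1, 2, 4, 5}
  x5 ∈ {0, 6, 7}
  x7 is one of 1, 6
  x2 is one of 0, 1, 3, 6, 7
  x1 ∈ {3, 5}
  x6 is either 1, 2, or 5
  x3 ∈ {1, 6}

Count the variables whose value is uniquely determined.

3

Among the 8 variables, 4 fits only x8 (and all 8 values in {0, 1, 2, 3, 4, 5, 6, 7} must be used), so x8 = 4.
Among the 7 still-open variables, 2 fits only x6 (and all 7 values in {0, 1, 2, 3, 5, 6, 7} must be used), so x6 = 2.
The 6 still-open variables together cover exactly {0, 1, 3, 5, 6, 7} — 6 values for 6 variables — and 5 appears only in x1's list, so x1 = 5.
The 2 variables x3 and x7 are confined to {1, 6}, which locks those values in; drop them from x2, x4, x5.
Determined: x1=5, x6=2, x8=4. The other variables each still have more than one consistent value. That makes 3.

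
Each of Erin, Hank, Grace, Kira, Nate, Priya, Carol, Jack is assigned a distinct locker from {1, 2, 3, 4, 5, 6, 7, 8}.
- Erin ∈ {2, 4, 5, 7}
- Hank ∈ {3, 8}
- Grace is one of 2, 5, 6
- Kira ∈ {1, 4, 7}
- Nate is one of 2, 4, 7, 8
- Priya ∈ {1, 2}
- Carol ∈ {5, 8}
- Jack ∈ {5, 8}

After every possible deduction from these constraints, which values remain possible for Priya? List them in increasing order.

The 8 variables together cover exactly {1, 2, 3, 4, 5, 6, 7, 8} — 8 values for 8 variables — and 3 appears only in Hank's list, so Hank = 3.
The 7 still-open variables together cover exactly {1, 2, 4, 5, 6, 7, 8} — 7 values for 7 variables — and 6 appears only in Grace's list, so Grace = 6.
The 2 variables Carol and Jack are confined to {5, 8}, which locks those values in; drop them from Erin, Nate.
No further eliminations apply; Priya can still be any of 1, 2.

1, 2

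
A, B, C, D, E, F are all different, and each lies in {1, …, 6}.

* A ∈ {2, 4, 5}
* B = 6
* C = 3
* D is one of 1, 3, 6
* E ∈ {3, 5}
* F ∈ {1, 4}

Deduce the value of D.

1

B has just one choice, so B = 6. Strike 6 from D.
C has just one choice, so C = 3. Strike 3 from D, E.
So D = 1.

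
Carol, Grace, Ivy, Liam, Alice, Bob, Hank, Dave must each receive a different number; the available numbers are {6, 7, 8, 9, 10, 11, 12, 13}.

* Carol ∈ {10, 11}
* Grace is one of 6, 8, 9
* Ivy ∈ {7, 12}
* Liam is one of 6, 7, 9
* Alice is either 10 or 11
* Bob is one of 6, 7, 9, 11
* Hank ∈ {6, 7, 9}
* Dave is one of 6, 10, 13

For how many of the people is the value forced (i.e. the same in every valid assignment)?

3

The 8 variables draw from only 8 values {6, 7, 8, 9, 10, 11, 12, 13}, so each is used; only Grace can be 8, hence Grace = 8.
Among the 7 still-open variables, 12 fits only Ivy (and all 7 values in {6, 7, 9, 10, 11, 12, 13} must be used), so Ivy = 12.
The 6 still-open variables together cover exactly {6, 7, 9, 10, 11, 13} — 6 values for 6 variables — and 13 appears only in Dave's list, so Dave = 13.
Carol and Alice share exactly the 2 values {10, 11}; by pigeonhole those values go to them, so strike 10, 11 from Bob.
Determined: Grace=8, Ivy=12, Dave=13. The other people each still have more than one consistent value. That makes 3.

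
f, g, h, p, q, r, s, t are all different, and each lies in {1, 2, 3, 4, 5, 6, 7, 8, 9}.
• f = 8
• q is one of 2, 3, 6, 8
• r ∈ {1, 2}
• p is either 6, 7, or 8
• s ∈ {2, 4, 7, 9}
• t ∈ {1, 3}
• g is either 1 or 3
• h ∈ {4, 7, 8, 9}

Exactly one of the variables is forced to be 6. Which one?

q

f has just one choice, so f = 8. Remove 8 from h, p, q.
The 2 variables g and t are confined to {1, 3}, which locks those values in; drop them from q, r.
r's domain is down to {2}, so r = 2. So q, s can't be 2.
So 6 goes to q.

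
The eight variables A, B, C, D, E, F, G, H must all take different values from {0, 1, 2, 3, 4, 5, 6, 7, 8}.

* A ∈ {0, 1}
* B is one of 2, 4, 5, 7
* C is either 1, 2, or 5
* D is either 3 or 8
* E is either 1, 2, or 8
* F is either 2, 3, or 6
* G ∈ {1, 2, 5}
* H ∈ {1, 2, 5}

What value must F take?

6

The 3 variables C, G, H are confined to {1, 2, 5}, which locks those values in; drop them from A, B, E, F.
That leaves A = 0.
E has just one choice, so E = 8. Strike 8 from D.
That leaves D = 3. Eliminate 3 elsewhere: F.
So F = 6.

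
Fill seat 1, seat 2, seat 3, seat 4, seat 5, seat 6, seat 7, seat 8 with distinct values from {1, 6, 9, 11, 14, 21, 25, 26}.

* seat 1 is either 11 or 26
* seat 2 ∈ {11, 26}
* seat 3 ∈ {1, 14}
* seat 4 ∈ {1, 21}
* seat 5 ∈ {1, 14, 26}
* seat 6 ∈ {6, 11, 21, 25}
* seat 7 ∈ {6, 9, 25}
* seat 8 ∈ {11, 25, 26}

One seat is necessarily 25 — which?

seat 8

The 8 variables together cover exactly {1, 6, 9, 11, 14, 21, 25, 26} — 8 values for 8 variables — and 9 appears only in seat 7's list, so seat 7 = 9.
The 7 still-open variables draw from only 7 values {1, 6, 11, 14, 21, 25, 26}, so each is used; only seat 6 can be 6, hence seat 6 = 6.
The 6 still-open variables together cover exactly {1, 11, 14, 21, 25, 26} — 6 values for 6 variables — and 21 appears only in seat 4's list, so seat 4 = 21.
The 5 still-open variables draw from only 5 values {1, 11, 14, 25, 26}, so each is used; only seat 8 can be 25, hence seat 8 = 25.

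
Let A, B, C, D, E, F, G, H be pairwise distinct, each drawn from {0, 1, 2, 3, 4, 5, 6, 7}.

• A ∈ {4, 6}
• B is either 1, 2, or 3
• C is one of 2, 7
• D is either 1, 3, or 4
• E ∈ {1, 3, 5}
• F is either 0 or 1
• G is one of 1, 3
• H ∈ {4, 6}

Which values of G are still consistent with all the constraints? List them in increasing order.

The 8 variables draw from only 8 values {0, 1, 2, 3, 4, 5, 6, 7}, so each is used; only F can be 0, hence F = 0.
The 7 still-open variables draw from only 7 values {1, 2, 3, 4, 5, 6, 7}, so each is used; only E can be 5, hence E = 5.
Among the 6 still-open variables, 7 fits only C (and all 6 values in {1, 2, 3, 4, 6, 7} must be used), so C = 7.
The 5 still-open variables draw from only 5 values {1, 2, 3, 4, 6}, so each is used; only B can be 2, hence B = 2.
A and H between them cover only {4, 6} — a naked pair. Remove those values from D.
No further eliminations apply; G can still be any of 1, 3.

1, 3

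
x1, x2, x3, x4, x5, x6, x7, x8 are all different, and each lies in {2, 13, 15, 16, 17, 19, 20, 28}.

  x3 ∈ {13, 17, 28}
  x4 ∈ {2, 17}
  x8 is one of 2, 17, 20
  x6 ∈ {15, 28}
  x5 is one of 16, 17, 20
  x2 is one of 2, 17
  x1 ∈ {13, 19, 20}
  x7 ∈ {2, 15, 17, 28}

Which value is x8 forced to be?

The 8 variables together cover exactly {2, 13, 15, 16, 17, 19, 20, 28} — 8 values for 8 variables — and 16 appears only in x5's list, so x5 = 16.
Among the 7 still-open variables, 19 fits only x1 (and all 7 values in {2, 13, 15, 17, 19, 20, 28} must be used), so x1 = 19.
Among the 6 still-open variables, 13 fits only x3 (and all 6 values in {2, 13, 15, 17, 20, 28} must be used), so x3 = 13.
Among the 5 still-open variables, 20 fits only x8 (and all 5 values in {2, 15, 17, 20, 28} must be used), so x8 = 20.

20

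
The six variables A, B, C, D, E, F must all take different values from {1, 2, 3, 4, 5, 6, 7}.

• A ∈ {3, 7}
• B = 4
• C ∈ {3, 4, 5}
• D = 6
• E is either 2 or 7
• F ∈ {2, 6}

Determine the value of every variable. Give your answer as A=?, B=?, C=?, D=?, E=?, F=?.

A=3, B=4, C=5, D=6, E=7, F=2

B's domain is down to {4}, so B = 4. Remove 4 from C.
D's domain is down to {6}, so D = 6. Remove 6 from F.
That leaves F = 2. Eliminate 2 elsewhere: E.
E's domain is down to {7}, so E = 7. Eliminate 7 elsewhere: A.
A must be 3 (only option left). Eliminate 3 elsewhere: C.
C has just one choice, so C = 5.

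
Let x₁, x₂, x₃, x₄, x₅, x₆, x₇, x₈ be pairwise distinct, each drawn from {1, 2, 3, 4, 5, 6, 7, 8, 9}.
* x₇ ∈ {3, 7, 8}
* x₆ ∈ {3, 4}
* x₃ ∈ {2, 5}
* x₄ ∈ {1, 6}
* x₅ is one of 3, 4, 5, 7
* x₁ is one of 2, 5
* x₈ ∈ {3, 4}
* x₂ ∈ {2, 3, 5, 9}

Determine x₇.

8

x₁ and x₃ share exactly the 2 values {2, 5}; by pigeonhole those values go to them, so strike 2, 5 from x₂, x₅.
x₆ and x₈ share exactly the 2 values {3, 4}; by pigeonhole those values go to them, so strike 3, 4 from x₂, x₅, x₇.
That leaves x₂ = 9.
x₅ has just one choice, so x₅ = 7. So x₇ can't be 7.
So x₇ = 8.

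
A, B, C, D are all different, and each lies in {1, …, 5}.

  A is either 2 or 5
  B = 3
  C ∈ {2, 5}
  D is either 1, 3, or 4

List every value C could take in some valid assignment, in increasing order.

B has just one choice, so B = 3. Remove 3 from D.
No further eliminations apply; C can still be any of 2, 5.

2, 5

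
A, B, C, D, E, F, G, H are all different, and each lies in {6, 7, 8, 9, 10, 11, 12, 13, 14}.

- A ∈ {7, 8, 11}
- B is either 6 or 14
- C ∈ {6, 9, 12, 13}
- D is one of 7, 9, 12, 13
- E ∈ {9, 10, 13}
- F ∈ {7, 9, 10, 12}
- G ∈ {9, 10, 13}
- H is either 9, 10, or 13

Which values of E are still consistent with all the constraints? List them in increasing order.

E, G, H between them cover only {9, 10, 13} — a naked triple. Remove those values from C, D, F.
D and F between them cover only {7, 12} — a naked pair. Remove those values from A, C.
C has just one choice, so C = 6. So B can't be 6.
That leaves B = 14.
No further eliminations apply; E can still be any of 9, 10, 13.

9, 10, 13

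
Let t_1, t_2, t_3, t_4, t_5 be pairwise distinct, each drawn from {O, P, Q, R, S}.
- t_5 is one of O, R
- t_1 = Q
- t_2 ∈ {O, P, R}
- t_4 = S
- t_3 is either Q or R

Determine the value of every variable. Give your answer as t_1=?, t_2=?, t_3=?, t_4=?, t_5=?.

t_1=Q, t_2=P, t_3=R, t_4=S, t_5=O

t_1 has just one choice, so t_1 = Q. So t_3 can't be Q.
t_3 has just one choice, so t_3 = R. Strike R from t_2, t_5.
That leaves t_4 = S.
t_5 must be O (only option left). Eliminate O elsewhere: t_2.
t_2 must be P (only option left).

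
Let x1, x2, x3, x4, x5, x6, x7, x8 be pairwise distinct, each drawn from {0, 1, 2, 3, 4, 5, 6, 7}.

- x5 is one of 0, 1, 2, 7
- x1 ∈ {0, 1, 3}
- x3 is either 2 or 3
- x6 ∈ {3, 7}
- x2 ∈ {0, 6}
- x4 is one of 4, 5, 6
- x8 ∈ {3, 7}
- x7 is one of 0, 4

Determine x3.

The 8 variables together cover exactly {0, 1, 2, 3, 4, 5, 6, 7} — 8 values for 8 variables — and 5 appears only in x4's list, so x4 = 5.
The 7 still-open variables together cover exactly {0, 1, 2, 3, 4, 6, 7} — 7 values for 7 variables — and 4 appears only in x7's list, so x7 = 4.
The 6 still-open variables together cover exactly {0, 1, 2, 3, 6, 7} — 6 values for 6 variables — and 6 appears only in x2's list, so x2 = 6.
The 2 variables x6 and x8 are confined to {3, 7}, which locks those values in; drop them from x1, x3, x5.
So x3 = 2.

2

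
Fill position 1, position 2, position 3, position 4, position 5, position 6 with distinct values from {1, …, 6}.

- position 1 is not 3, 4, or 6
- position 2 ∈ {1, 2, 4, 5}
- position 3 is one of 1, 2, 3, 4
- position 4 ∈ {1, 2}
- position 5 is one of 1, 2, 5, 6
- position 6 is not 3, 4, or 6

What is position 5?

The 6 variables draw from only 6 values {1, 2, 3, 4, 5, 6}, so each is used; only position 3 can be 3, hence position 3 = 3.
The 5 still-open variables together cover exactly {1, 2, 4, 5, 6} — 5 values for 5 variables — and 4 appears only in position 2's list, so position 2 = 4.
The 4 still-open variables together cover exactly {1, 2, 5, 6} — 4 values for 4 variables — and 6 appears only in position 5's list, so position 5 = 6.

6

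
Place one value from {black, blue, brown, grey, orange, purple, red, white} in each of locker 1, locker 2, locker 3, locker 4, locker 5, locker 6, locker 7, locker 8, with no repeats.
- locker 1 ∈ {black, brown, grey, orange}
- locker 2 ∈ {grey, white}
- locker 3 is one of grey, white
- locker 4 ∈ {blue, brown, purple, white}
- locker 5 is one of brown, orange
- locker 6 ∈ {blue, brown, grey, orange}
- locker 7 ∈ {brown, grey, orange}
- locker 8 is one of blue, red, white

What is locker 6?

blue

The 8 variables draw from only 8 values {black, blue, brown, grey, orange, purple, red, white}, so each is used; only locker 1 can be black, hence locker 1 = black.
The 7 still-open variables together cover exactly {blue, brown, grey, orange, purple, red, white} — 7 values for 7 variables — and purple appears only in locker 4's list, so locker 4 = purple.
The 6 still-open variables draw from only 6 values {blue, brown, grey, orange, red, white}, so each is used; only locker 8 can be red, hence locker 8 = red.
The 5 still-open variables together cover exactly {blue, brown, grey, orange, white} — 5 values for 5 variables — and blue appears only in locker 6's list, so locker 6 = blue.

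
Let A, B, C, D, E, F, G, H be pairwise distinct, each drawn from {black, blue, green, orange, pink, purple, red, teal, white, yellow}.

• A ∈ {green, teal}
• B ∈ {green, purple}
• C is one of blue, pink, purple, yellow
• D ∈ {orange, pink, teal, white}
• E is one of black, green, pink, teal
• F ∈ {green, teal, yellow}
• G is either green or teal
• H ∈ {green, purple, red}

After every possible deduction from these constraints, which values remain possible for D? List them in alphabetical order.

A and G share exactly the 2 values {green, teal}; by pigeonhole those values go to them, so strike green, teal from B, D, E, F, H.
B's domain is down to {purple}, so B = purple. Strike purple from C, H.
F must be yellow (only option left). So C can't be yellow.
H must be red (only option left).
No further eliminations apply; D can still be any of orange, pink, white.

orange, pink, white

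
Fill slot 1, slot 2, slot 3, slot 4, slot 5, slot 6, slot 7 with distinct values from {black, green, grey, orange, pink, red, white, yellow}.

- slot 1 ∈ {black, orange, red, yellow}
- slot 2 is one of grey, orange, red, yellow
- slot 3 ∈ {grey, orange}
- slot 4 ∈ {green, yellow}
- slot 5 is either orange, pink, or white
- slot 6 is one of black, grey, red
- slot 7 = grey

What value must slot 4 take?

green

slot 7 must be grey (only option left). Strike grey from slot 2, slot 3, slot 6.
That leaves slot 3 = orange. Strike orange from slot 1, slot 2, slot 5.
slot 1, slot 2, slot 6 between them cover only {black, red, yellow} — a naked triple. Remove those values from slot 4.
So slot 4 = green.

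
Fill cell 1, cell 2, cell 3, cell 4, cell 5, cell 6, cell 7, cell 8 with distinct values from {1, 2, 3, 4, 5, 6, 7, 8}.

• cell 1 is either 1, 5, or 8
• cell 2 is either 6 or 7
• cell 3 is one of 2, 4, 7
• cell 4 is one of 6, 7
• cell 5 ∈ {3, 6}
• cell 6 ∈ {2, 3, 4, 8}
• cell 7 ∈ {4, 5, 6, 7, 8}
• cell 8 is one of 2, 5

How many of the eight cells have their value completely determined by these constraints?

2

The 8 variables together cover exactly {1, 2, 3, 4, 5, 6, 7, 8} — 8 values for 8 variables — and 1 appears only in cell 1's list, so cell 1 = 1.
The 2 variables cell 2 and cell 4 are confined to {6, 7}, which locks those values in; drop them from cell 3, cell 5, cell 7.
That leaves cell 5 = 3. Eliminate 3 elsewhere: cell 6.
Determined: cell 1=1, cell 5=3. The other cells each still have more than one consistent value. That makes 2.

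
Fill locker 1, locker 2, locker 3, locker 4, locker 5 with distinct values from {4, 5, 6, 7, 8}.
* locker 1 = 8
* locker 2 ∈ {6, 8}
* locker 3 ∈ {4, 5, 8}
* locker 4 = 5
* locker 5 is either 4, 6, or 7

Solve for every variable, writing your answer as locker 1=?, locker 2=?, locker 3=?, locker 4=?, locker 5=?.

locker 1 must be 8 (only option left). Strike 8 from locker 2, locker 3.
That leaves locker 2 = 6. Strike 6 from locker 5.
locker 4's domain is down to {5}, so locker 4 = 5. Strike 5 from locker 3.
locker 3 must be 4 (only option left). Remove 4 from locker 5.
That leaves locker 5 = 7.

locker 1=8, locker 2=6, locker 3=4, locker 4=5, locker 5=7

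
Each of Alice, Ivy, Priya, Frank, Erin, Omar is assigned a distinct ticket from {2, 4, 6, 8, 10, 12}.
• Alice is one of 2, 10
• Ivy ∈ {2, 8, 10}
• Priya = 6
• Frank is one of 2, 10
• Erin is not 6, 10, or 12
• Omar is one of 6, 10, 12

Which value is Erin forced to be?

4

Priya's domain is down to {6}, so Priya = 6. Eliminate 6 elsewhere: Omar.
Among the 5 still-open variables, 4 fits only Erin (and all 5 values in {2, 4, 8, 10, 12} must be used), so Erin = 4.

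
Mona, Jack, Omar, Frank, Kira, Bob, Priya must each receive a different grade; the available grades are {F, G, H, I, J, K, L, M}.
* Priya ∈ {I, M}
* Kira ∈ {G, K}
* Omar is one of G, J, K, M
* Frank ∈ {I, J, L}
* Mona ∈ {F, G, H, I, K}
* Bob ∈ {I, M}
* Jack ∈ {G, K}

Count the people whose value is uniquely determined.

Jack and Kira between them cover only {G, K} — a naked pair. Remove those values from Mona, Omar.
Bob and Priya share exactly the 2 values {I, M}; by pigeonhole those values go to them, so strike I, M from Mona, Omar, Frank.
Omar must be J (only option left). So Frank can't be J.
Frank has just one choice, so Frank = L.
Determined: Omar=J, Frank=L. The other people each still have more than one consistent value. That makes 2.

2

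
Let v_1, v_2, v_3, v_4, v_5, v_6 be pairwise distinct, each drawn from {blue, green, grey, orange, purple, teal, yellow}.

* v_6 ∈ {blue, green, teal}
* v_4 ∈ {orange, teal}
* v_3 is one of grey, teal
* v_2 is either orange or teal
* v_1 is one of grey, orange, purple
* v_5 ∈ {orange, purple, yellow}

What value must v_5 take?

yellow

The 2 variables v_2 and v_4 are confined to {orange, teal}, which locks those values in; drop them from v_1, v_3, v_5, v_6.
v_3 must be grey (only option left). So v_1 can't be grey.
That leaves v_1 = purple. So v_5 can't be purple.
So v_5 = yellow.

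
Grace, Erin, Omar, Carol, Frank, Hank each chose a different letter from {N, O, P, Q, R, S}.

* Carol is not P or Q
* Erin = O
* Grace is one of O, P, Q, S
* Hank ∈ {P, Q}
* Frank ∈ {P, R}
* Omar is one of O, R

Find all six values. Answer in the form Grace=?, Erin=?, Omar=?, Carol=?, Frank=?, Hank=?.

Erin's domain is down to {O}, so Erin = O. So Grace, Omar, Carol can't be O.
Omar must be R (only option left). So Carol, Frank can't be R.
Frank has just one choice, so Frank = P. So Grace, Hank can't be P.
Hank must be Q (only option left). Eliminate Q elsewhere: Grace.
Grace must be S (only option left). Eliminate S elsewhere: Carol.
Carol's domain is down to {N}, so Carol = N.

Grace=S, Erin=O, Omar=R, Carol=N, Frank=P, Hank=Q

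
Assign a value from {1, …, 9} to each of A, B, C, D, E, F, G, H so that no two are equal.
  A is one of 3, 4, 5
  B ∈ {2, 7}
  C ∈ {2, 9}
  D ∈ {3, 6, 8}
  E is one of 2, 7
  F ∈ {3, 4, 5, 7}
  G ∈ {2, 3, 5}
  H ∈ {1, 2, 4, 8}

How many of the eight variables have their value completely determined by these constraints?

B and E share exactly the 2 values {2, 7}; by pigeonhole those values go to them, so strike 2, 7 from C, F, G, H.
That leaves C = 9.
A, F, G between them cover only {3, 4, 5} — a naked triple. Remove those values from D, H.
Determined: C=9. The other variables each still have more than one consistent value. That makes 1.

1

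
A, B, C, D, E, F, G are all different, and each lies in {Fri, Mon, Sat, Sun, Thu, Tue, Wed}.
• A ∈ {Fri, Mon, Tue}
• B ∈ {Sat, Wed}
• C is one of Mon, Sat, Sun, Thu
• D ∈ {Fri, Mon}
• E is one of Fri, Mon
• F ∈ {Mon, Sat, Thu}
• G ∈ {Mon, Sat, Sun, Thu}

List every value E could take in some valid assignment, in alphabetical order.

Fri, Mon

The 7 variables together cover exactly {Fri, Mon, Sat, Sun, Thu, Tue, Wed} — 7 values for 7 variables — and Tue appears only in A's list, so A = Tue.
The 6 still-open variables together cover exactly {Fri, Mon, Sat, Sun, Thu, Wed} — 6 values for 6 variables — and Wed appears only in B's list, so B = Wed.
D and E between them cover only {Fri, Mon} — a naked pair. Remove those values from C, F, G.
No further eliminations apply; E can still be any of Fri, Mon.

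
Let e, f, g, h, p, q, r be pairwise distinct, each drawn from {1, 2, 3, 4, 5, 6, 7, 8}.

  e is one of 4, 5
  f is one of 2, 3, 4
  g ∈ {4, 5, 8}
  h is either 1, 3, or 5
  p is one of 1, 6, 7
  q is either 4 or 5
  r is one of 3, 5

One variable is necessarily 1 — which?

The 2 variables e and q are confined to {4, 5}, which locks those values in; drop them from f, g, h, r.
g's domain is down to {8}, so g = 8.
That leaves r = 3. Eliminate 3 elsewhere: f, h.
So 1 goes to h.

h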